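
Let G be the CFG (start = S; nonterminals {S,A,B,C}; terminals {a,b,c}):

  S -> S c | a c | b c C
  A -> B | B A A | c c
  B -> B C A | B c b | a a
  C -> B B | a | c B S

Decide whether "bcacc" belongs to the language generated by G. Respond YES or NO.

CNF form of G:
  S -> S T0 | T1 X9 | T2 T0
  A -> B X3 | B X4 | B X5 | T0 T0 | T2 T2
  B -> B X6 | B X7 | T2 T2
  C -> B B | T0 X8 | a
  T0 -> c
  T1 -> b
  T2 -> a
  X3 -> A A
  X4 -> C A
  X5 -> T0 T1
  X6 -> C A
  X7 -> T0 T1
  X8 -> B S
  X9 -> T0 C

Fill CYK table bottom-up:
  T[0,0] 'b' = {T1}  orig:{}
  T[1,1] 'c' = {T0}  orig:{}
  T[2,2] 'a' = {C,T2}  orig:{C}
  T[3,3] 'c' = {T0}  orig:{}
  T[4,4] 'c' = {T0}  orig:{}
  T[0,1] 'bc' = ∅
  T[1,2] 'ca' = {X9}  orig:{}
  T[2,3] 'ac' = {S}
  T[3,4] 'cc' = {A}
  T[0,2] 'bca' = {S}
  T[1,3] 'cac' = ∅
  T[2,4] 'acc' = {S,X4,X6}  orig:{S}
  T[0,3] 'bcac' = {S}
  T[1,4] 'cacc' = ∅
  T[0,4] 'bcacc' = {S}

S ∈ T[0,4] ⇒ YES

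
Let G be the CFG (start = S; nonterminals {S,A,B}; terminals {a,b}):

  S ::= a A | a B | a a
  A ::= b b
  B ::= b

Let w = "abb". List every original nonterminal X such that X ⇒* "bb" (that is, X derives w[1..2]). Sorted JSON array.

CNF form of G:
  S -> T1 A | T1 B | T1 T1
  A -> T0 T0
  B -> b
  T0 -> b
  T1 -> a

CYK fill (cells [i..j] with 1 ≤ i ≤ j ≤ 2 only):
  [1..1]={B,T0}  "b"  orig:{B}
  [2..2]={B,T0}  "b"  orig:{B}
  [1..2]={A}  "bb"

Original NTs in T[1,2] deriving "bb": ["A"]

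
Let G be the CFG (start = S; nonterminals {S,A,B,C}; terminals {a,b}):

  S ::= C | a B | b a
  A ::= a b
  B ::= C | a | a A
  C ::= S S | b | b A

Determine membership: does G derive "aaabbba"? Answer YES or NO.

Convert to CNF:
  S -> S S | T0 B | T1 A | T1 T0 | b
  A -> T0 T1
  B -> S S | T0 A | T1 A | a | b
  C -> S S | T1 A | b
  T0 -> a
  T1 -> b

Fill CYK table bottom-up:
  cell(0,0) a: {B,T0}  orig:{B}
  cell(1,1) a: {B,T0}  orig:{B}
  cell(2,2) a: {B,T0}  orig:{B}
  cell(3,3) b: {B,C,S,T1}  orig:{B,C,S}
  cell(4,4) b: {B,C,S,T1}  orig:{B,C,S}
  cell(5,5) b: {B,C,S,T1}  orig:{B,C,S}
  cell(6,6) a: {B,T0}  orig:{B}
  cell(0,1) aa: {S}
  cell(1,2) aa: {S}
  cell(2,3) ab: {A,S}
  cell(3,4) bb: {B,C,S}
  cell(4,5) bb: {B,C,S}
  cell(5,6) ba: {S}
  cell(0,2) aaa: ∅
  cell(1,3) aab: {B,C,S}
  cell(2,4) abb: {B,C,S}
  cell(3,5) bbb: {B,C,S}
  cell(4,6) bba: {B,C,S}
  cell(0,3) aaab: {B,C,S}
  cell(1,4) aabb: {B,C,S}
  cell(2,5) abbb: {B,C,S}
  cell(3,6) bbba: {B,C,S}
  cell(0,4) aaabb: {B,C,S}
  cell(1,5) aabbb: {B,C,S}
  cell(2,6) abbba: {B,C,S}
  cell(0,5) aaabbb: {B,C,S}
  cell(1,6) aabbba: {B,C,S}
  cell(0,6) aaabbba: {B,C,S}

S ∈ T[0,6] ⇒ YES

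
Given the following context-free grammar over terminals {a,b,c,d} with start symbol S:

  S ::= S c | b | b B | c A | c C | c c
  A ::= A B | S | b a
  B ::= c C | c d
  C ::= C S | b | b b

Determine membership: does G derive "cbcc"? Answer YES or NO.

Convert to CNF:
  S -> S T0 | T0 A | T0 C | T0 T0 | T1 B | b
  A -> A B | S T0 | T0 A | T0 C | T0 T0 | T1 B | T1 T2 | b
  B -> T0 C | T0 T3
  C -> C S | T1 T1 | b
  T0 -> c
  T1 -> b
  T2 -> a
  T3 -> d

Fill CYK table bottom-up:
  [0..0]={T0}  "c"  orig:{}
  [1..1]={A,C,S,T1}  "b"  orig:{A,C,S}
  [2..2]={T0}  "c"  orig:{}
  [3..3]={T0}  "c"  orig:{}
  [0..1]={A,B,S}  "cb"
  [1..2]={A,S}  "bc"
  [2..3]={A,S}  "cc"
  [0..2]={A,S}  "cbc"
  [1..3]={A,C,S}  "bcc"
  [0..3]={A,B,S}  "cbcc"

S ∈ T[0,3] ⇒ YES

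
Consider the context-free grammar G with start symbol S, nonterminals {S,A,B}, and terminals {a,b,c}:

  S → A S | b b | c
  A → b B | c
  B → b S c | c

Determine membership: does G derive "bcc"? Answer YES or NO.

CNF form of G:
  S -> A S | T0 T0 | c
  A -> T0 B | c
  B -> T0 X2 | c
  T0 -> b
  T1 -> c
  X2 -> S T1

CYK fill:
  T[0,0] 'b' = {T0}  orig:{}
  T[1,1] 'c' = {A,B,S,T1}  orig:{A,B,S}
  T[2,2] 'c' = {A,B,S,T1}  orig:{A,B,S}
  T[0,1] 'bc' = {A}
  T[1,2] 'cc' = {S,X2}  orig:{S}
  T[0,2] 'bcc' = {B,S}

S ∈ T[0,2] ⇒ YES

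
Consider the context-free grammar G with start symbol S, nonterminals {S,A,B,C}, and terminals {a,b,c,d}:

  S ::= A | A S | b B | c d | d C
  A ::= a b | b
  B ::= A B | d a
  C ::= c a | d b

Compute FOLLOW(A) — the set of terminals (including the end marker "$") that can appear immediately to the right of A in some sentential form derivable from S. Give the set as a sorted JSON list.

Compute FIRST by fixpoint:
pass 1:
  A via A→a b: +{a}
  A via A→b: +{b}
  B via B→A B: +{a,b}
  B via B→d a: +{d}
  C via C→c a: +{c}
  C via C→d b: +{d}
  S via S→A: +{a,b}
  S via S→c d: +{c}
  S via S→d C: +{d}
  S: {a,b,c,d}  A: {a,b}  B: {a,b,d}  C: {c,d}
pass 2: done
  S: {a,b,c,d}  A: {a,b}  B: {a,b,d}  C: {c,d}

FOLLOW iteration:
FOLLOW(S) := {$}
round 1:
  B→A B: FOLLOW(A) ⊇ FIRST(B) = {a,b,d}; new: +{a,b,d}
  S→A: FOLLOW(A) ⊇ FOLLOW(S) ⊇ {$}; new: +{$}
  S→A S: FOLLOW(A) ⊇ FIRST(S) = {a,b,c,d}; new: +{c}
  S→b B: FOLLOW(B) ⊇ FOLLOW(S) ⊇ {$}; new: +{$}
  S→d C: FOLLOW(C) ⊇ FOLLOW(S) ⊇ {$}; new: +{$}
  FOLLOW[S]={$}  FOLLOW[A]={$,a,b,c,d}  FOLLOW[B]={$}  FOLLOW[C]={$}
round 2: (stable)
  FOLLOW[S]={$}  FOLLOW[A]={$,a,b,c,d}  FOLLOW[B]={$}  FOLLOW[C]={$}

FOLLOW(A) = ["$", "a", "b", "c", "d"]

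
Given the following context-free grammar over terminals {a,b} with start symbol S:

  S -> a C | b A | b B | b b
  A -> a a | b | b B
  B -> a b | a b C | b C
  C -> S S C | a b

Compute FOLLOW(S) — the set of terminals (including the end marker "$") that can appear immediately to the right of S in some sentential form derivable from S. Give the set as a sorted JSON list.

FIRST iteration:
pass 1:
  A via A→a a: +{a}
  A via A→b: +{b}
  B via B→a b: +{a}
  B via B→b C: +{b}
  C via C→a b: +{a}
  S via S→a C: +{a}
  S via S→b A: +{b}
  FIRST[S]={a,b}  FIRST[A]={a,b}  FIRST[B]={a,b}  FIRST[C]={a}
pass 2:
  C via C→S S C: +{b}
  FIRST[S]={a,b}  FIRST[A]={a,b}  FIRST[B]={a,b}  FIRST[C]={a,b}
pass 3: (no change)
  FIRST[S]={a,b}  FIRST[A]={a,b}  FIRST[B]={a,b}  FIRST[C]={a,b}

FOLLOW sets:
initialize: $ ∈ FOLLOW(S)
iter 1:
  C→S S C: FOLLOW(S) ⊇ FIRST(S) = {a,b}; new: +{a,b}
  S→a C: FOLLOW(C) ⊇ FOLLOW(S) ⊇ {$,a,b}; new: +{$,a,b}
  S→b A: FOLLOW(A) ⊇ FOLLOW(S) ⊇ {$,a,b}; new: +{$,a,b}
  S→b B: FOLLOW(B) ⊇ FOLLOW(S) ⊇ {$,a,b}; new: +{$,a,b}
  FOLLOW[S]={$,a,b}  FOLLOW[A]={$,a,b}  FOLLOW[B]={$,a,b}  FOLLOW[C]={$,a,b}
iter 2: done
  FOLLOW[S]={$,a,b}  FOLLOW[A]={$,a,b}  FOLLOW[B]={$,a,b}  FOLLOW[C]={$,a,b}

FOLLOW(S) = ["$", "a", "b"]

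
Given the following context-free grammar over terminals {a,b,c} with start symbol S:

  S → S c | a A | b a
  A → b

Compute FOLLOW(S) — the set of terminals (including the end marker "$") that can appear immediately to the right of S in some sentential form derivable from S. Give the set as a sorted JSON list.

FIRST sets, iterate to fixpoint:
round 1:
  A via A→b: +{b}
  S via S→a A: +{a}
  S via S→b a: +{b}
  FIRST[S]={a,b}  FIRST[A]={b}
round 2: — fixpoint
  FIRST[S]={a,b}  FIRST[A]={b}

FOLLOW sets:
initialize: $ ∈ FOLLOW(S)
pass 1:
  S→S c: FOLLOW(S) ⊇ FIRST(c) = {c}; new: +{c}
  S→a A: FOLLOW(A) ⊇ FOLLOW(S) ⊇ {$,c}; new: +{$,c}
  FOLLOW(S)={$,c}  FOLLOW(A)={$,c}
pass 2: (stable)
  FOLLOW(S)={$,c}  FOLLOW(A)={$,c}

FOLLOW(S) = ["$", "c"]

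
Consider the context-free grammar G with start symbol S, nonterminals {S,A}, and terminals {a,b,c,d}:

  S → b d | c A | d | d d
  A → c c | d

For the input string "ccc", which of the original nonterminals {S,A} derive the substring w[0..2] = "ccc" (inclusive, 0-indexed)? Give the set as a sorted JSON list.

CNF form of G:
  S -> T0 A | T1 T2 | T2 T2 | d
  A -> T0 T0 | d
  T0 -> c
  T1 -> b
  T2 -> d

Fill CYK table bottom-up — only the sub-triangle for w[0..2]:
  cell(0,0) c: {T0}  orig:{}
  cell(1,1) c: {T0}  orig:{}
  cell(2,2) c: {T0}  orig:{}
  cell(0,1) cc: {A}
  cell(1,2) cc: {A}
  cell(0,2) ccc: {S}

Original NTs in T[0,2] deriving "ccc": ["S"]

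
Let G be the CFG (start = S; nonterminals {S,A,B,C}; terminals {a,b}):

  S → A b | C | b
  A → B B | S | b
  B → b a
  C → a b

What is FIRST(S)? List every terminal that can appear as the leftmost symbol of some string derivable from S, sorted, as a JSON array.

FIRST sets, iterate to fixpoint:
pass 1:
  A via A→b: +{b}
  B via B→b a: +{b}
  C via C→a b: +{a}
  S via S→A b: +{b}
  S via S→C: +{a}
  S: {a,b}  A: {b}  B: {b}  C: {a}
pass 2:
  A via A→S: +{a}
  S: {a,b}  A: {a,b}  B: {b}  C: {a}
pass 3: (no change)
  S: {a,b}  A: {a,b}  B: {b}  C: {a}

FIRST(S) = ["a", "b"]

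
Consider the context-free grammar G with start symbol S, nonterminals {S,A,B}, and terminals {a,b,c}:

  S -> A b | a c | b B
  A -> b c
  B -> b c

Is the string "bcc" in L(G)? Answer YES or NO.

CNF form of G:
  S -> A T0 | T0 B | T2 T1
  A -> T0 T1
  B -> T0 T1
  T0 -> b
  T1 -> c
  T2 -> a

CYK table (by increasing span):
  T[0,0] 'b' = {T0}  orig:{}
  T[1,1] 'c' = {T1}  orig:{}
  T[2,2] 'c' = {T1}  orig:{}
  T[0,1] 'bc' = {A,B}
  T[1,2] 'cc' = ∅
  T[0,2] 'bcc' = ∅

S ∉ T[0,2] ⇒ NO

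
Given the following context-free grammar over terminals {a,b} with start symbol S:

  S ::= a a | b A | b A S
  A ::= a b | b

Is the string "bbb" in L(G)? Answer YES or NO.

Convert to CNF:
  S -> T0 T0 | T1 A | T1 X2
  A -> T0 T1 | b
  T0 -> a
  T1 -> b
  X2 -> A S

CYK fill:
  [0..0]={A,T1}  "b"  orig:{A}
  [1..1]={A,T1}  "b"  orig:{A}
  [2..2]={A,T1}  "b"  orig:{A}
  [0..1]={S}  "bb"
  [1..2]={S}  "bb"
  [0..2]={X2}  "bbb"  orig:{}

S ∉ T[0,2] ⇒ NO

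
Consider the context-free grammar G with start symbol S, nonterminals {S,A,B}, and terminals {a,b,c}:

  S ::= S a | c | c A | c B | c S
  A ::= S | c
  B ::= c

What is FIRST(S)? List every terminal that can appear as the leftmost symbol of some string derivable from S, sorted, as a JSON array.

Compute FIRST by fixpoint:
iter 1:
  A via A→c: +{c}
  B via B→c: +{c}
  S via S→c: +{c}
  FIRST(S)={c}  FIRST(A)={c}  FIRST(B)={c}
iter 2: done
  FIRST(S)={c}  FIRST(A)={c}  FIRST(B)={c}

FIRST(S) = ["c"]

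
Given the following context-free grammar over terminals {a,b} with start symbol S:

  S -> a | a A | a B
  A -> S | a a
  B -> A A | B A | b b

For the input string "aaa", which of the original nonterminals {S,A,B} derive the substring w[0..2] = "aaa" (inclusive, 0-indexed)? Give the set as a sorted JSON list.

Convert to CNF:
  S -> T0 A | T0 B | a
  A -> T0 A | T0 B | T0 T0 | a
  B -> A A | B A | T1 T1
  T0 -> a
  T1 -> b

Fill CYK table bottom-up, restricted to cells inside w[0..2]:
  [0..0]={A,S,T0}  "a"  orig:{A,S}
  [1..1]={A,S,T0}  "a"  orig:{A,S}
  [2..2]={A,S,T0}  "a"  orig:{A,S}
  [0..1]={A,B,S}  "aa"
  [1..2]={A,B,S}  "aa"
  [0..2]={A,B,S}  "aaa"

Original NTs in T[0,2] deriving "aaa": ["A", "B", "S"]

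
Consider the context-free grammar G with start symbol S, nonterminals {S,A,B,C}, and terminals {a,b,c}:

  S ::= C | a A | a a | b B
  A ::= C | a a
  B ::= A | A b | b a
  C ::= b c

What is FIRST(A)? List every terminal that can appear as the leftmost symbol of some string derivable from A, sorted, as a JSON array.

FIRST iteration:
pass 1:
  A via A→a a: +{a}
  B via B→A: +{a}
  B via B→b a: +{b}
  C via C→b c: +{b}
  S via S→C: +{b}
  S via S→a A: +{a}
  FIRST[S]={a,b}  FIRST[A]={a}  FIRST[B]={a,b}  FIRST[C]={b}
pass 2:
  A via A→C: +{b}
  FIRST[S]={a,b}  FIRST[A]={a,b}  FIRST[B]={a,b}  FIRST[C]={b}
pass 3: (stable)
  FIRST[S]={a,b}  FIRST[A]={a,b}  FIRST[B]={a,b}  FIRST[C]={b}

FIRST(A) = ["a", "b"]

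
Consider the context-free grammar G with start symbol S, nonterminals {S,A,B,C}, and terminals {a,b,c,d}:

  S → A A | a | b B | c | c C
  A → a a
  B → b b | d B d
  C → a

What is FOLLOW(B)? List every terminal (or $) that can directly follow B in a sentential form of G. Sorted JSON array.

FIRST iteration:
iter 1:
  A via A→a a: +{a}
  B via B→b b: +{b}
  B via B→d B d: +{d}
  C via C→a: +{a}
  S via S→A A: +{a}
  S via S→b B: +{b}
  S via S→c: +{c}
  S: {a,b,c}  A: {a}  B: {b,d}  C: {a}
iter 2: done
  S: {a,b,c}  A: {a}  B: {b,d}  C: {a}

FOLLOW sets:
seed FOLLOW(S) with $
round 1:
  B→d B d: FOLLOW(B) ⊇ FIRST(d) = {d}; new: +{d}
  S→A A: FOLLOW(A) ⊇ FIRST(A) = {a}; new: +{a}
  S→A A: FOLLOW(A) ⊇ FOLLOW(S) ⊇ {$}; new: +{$}
  S→b B: FOLLOW(B) ⊇ FOLLOW(S) ⊇ {$}; new: +{$}
  S→c C: FOLLOW(C) ⊇ FOLLOW(S) ⊇ {$}; new: +{$}
  S: {$}  A: {$,a}  B: {$,d}  C: {$}
round 2: done
  S: {$}  A: {$,a}  B: {$,d}  C: {$}

FOLLOW(B) = ["$", "d"]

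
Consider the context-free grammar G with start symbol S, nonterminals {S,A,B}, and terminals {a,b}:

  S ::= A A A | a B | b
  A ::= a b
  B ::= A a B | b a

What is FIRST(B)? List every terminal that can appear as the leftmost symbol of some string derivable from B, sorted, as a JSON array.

Compute FIRST by fixpoint:
[1]
  A via A→a b: +{a}
  B via B→A a B: +{a}
  B via B→b a: +{b}
  S via S→A A A: +{a}
  S via S→b: +{b}
  S: {a,b}  A: {a}  B: {a,b}
[2] — fixpoint
  S: {a,b}  A: {a}  B: {a,b}

FIRST(B) = ["a", "b"]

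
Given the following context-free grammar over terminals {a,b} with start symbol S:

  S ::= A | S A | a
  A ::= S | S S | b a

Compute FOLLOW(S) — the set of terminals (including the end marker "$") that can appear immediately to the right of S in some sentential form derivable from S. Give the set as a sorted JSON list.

FIRST sets, iterate to fixpoint:
iter 1:
  A via A→b a: +{b}
  S via S→A: +{b}
  S via S→a: +{a}
  S: {a,b}  A: {b}
iter 2:
  A via A→S: +{a}
  S: {a,b}  A: {a,b}
iter 3: — fixpoint
  S: {a,b}  A: {a,b}

FOLLOW sets:
FOLLOW(S) := {$}
iter 1:
  A→S S: FOLLOW(S) ⊇ FIRST(S) = {a,b}; new: +{a,b}
  S→A: FOLLOW(A) ⊇ FOLLOW(S) ⊇ {$,a,b}; new: +{$,a,b}
  FOLLOW[S]={$,a,b}  FOLLOW[A]={$,a,b}
iter 2: — fixpoint
  FOLLOW[S]={$,a,b}  FOLLOW[A]={$,a,b}

FOLLOW(S) = ["$", "a", "b"]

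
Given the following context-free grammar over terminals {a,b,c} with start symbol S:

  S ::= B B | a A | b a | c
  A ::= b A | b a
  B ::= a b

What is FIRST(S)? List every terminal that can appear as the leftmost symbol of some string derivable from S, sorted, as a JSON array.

FIRST iteration:
iter 1:
  A via A→b A: +{b}
  B via B→a b: +{a}
  S via S→B B: +{a}
  S via S→b a: +{b}
  S via S→c: +{c}
  S: {a,b,c}  A: {b}  B: {a}
iter 2: (no change)
  S: {a,b,c}  A: {b}  B: {a}

FIRST(S) = ["a", "b", "c"]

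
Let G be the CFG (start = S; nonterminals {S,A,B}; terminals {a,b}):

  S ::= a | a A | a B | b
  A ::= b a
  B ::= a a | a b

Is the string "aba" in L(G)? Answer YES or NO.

Convert to CNF:
  S -> T1 A | T1 B | a | b
  A -> T0 T1
  B -> T1 T0 | T1 T1
  T0 -> b
  T1 -> a

CYK fill:
  [0..0]={S,T1}  "a"  orig:{S}
  [1..1]={S,T0}  "b"  orig:{S}
  [2..2]={S,T1}  "a"  orig:{S}
  [0..1]={B}  "ab"
  [1..2]={A}  "ba"
  [0..2]={S}  "aba"

S ∈ T[0,2] ⇒ YES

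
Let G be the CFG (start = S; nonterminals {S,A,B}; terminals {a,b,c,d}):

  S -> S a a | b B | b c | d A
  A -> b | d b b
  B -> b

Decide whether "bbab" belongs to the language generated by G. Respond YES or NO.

Convert to CNF:
  S -> S X5 | T0 A | T1 B | T1 T3
  A -> T0 X4 | b
  B -> b
  T0 -> d
  T1 -> b
  T2 -> a
  T3 -> c
  X4 -> T1 T1
  X5 -> T2 T2

CYK fill:
  [0..0]={A,B,T1}  "b"  orig:{A,B}
  [1..1]={A,B,T1}  "b"  orig:{A,B}
  [2..2]={T2}  "a"  orig:{}
  [3..3]={A,B,T1}  "b"  orig:{A,B}
  [0..1]={S,X4}  "bb"  orig:{S}
  [1..2]=∅  "ba"
  [2..3]=∅  "ab"
  [0..2]=∅  "bba"
  [1..3]=∅  "bab"
  [0..3]=∅  "bbab"

S ∉ T[0,3] ⇒ NO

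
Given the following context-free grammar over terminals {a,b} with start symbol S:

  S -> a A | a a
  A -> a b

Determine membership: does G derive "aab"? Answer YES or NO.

Convert to CNF:
  S -> T0 A | T0 T0
  A -> T0 T1
  T0 -> a
  T1 -> b

CYK table (by increasing span):
  cell(0,0) a: {T0}  orig:{}
  cell(1,1) a: {T0}  orig:{}
  cell(2,2) b: {T1}  orig:{}
  cell(0,1) aa: {S}
  cell(1,2) ab: {A}
  cell(0,2) aab: {S}

S ∈ T[0,2] ⇒ YES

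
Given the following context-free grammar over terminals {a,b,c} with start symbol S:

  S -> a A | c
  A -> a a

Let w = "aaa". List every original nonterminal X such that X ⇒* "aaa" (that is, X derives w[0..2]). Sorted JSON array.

CNF form of G:
  S -> T0 A | c
  A -> T0 T0
  T0 -> a

CYK fill — only the sub-triangle for w[0..2]:
  T[0,0] 'a' = {T0}  orig:{}
  T[1,1] 'a' = {T0}  orig:{}
  T[2,2] 'a' = {T0}  orig:{}
  T[0,1] 'aa' = {A}
  T[1,2] 'aa' = {A}
  T[0,2] 'aaa' = {S}

Original NTs in T[0,2] deriving "aaa": ["S"]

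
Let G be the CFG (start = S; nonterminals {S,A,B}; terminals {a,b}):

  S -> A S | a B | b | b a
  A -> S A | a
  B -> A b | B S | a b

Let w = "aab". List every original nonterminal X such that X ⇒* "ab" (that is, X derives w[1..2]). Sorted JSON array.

Convert to CNF:
  S -> A S | T0 T1 | T1 B | b
  A -> S A | a
  B -> A T0 | B S | T1 T0
  T0 -> b
  T1 -> a

CYK table (by increasing span) (cells [i..j] with 1 ≤ i ≤ j ≤ 2 only):
  [1..1]={A,T1}  "a"  orig:{A}
  [2..2]={S,T0}  "b"  orig:{S}
  [1..2]={B,S}  "ab"

Original NTs in T[1,2] deriving "ab": ["B", "S"]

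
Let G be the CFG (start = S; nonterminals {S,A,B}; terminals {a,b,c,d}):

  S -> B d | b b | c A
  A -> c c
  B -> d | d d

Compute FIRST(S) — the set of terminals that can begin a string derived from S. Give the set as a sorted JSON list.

FIRST sets, iterate to fixpoint:
iter 1:
  A via A→c c: +{c}
  B via B→d: +{d}
  S via S→B d: +{d}
  S via S→b b: +{b}
  S via S→c A: +{c}
  FIRST[S]={b,c,d}  FIRST[A]={c}  FIRST[B]={d}
iter 2: (no change)
  FIRST[S]={b,c,d}  FIRST[A]={c}  FIRST[B]={d}

FIRST(S) = ["b", "c", "d"]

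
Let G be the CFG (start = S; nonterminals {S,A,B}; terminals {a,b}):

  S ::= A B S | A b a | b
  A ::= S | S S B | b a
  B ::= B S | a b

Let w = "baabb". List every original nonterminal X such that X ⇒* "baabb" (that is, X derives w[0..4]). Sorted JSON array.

CNF form of G:
  S -> A X5 | A X6 | b
  A -> A X2 | A X3 | S X4 | T0 T1 | b
  B -> B S | T1 T0
  T0 -> b
  T1 -> a
  X2 -> B S
  X3 -> T0 T1
  X4 -> S B
  X5 -> B S
  X6 -> T0 T1

Fill CYK table bottom-up — only the sub-triangle for w[0..4]:
  cell(0,0) b: {A,S,T0}  orig:{A,S}
  cell(1,1) a: {T1}  orig:{}
  cell(2,2) a: {T1}  orig:{}
  cell(3,3) b: {A,S,T0}  orig:{A,S}
  cell(4,4) b: {A,S,T0}  orig:{A,S}
  cell(0,1) ba: {A,X3,X6}  orig:{A}
  cell(1,2) aa: ∅
  cell(2,3) ab: {B}
  cell(3,4) bb: ∅
  cell(0,2) baa: ∅
  cell(1,3) aab: ∅
  cell(2,4) abb: {B,X2,X5}  orig:{B}
  cell(0,3) baab: ∅
  cell(1,4) aabb: ∅
  cell(0,4) baabb: {A,S}

Original NTs in T[0,4] deriving "baabb": ["A", "S"]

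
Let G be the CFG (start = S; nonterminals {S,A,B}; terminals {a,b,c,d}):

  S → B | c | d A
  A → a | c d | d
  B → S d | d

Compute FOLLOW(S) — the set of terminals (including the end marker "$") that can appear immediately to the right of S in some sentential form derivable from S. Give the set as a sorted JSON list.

Compute FIRST by fixpoint:
round 1:
  A via A→a: +{a}
  A via A→c d: +{c}
  A via A→d: +{d}
  B via B→d: +{d}
  S via S→B: +{d}
  S via S→c: +{c}
  S: {c,d}  A: {a,c,d}  B: {d}
round 2:
  B via B→S d: +{c}
  S: {c,d}  A: {a,c,d}  B: {c,d}
round 3: (stable)
  S: {c,d}  A: {a,c,d}  B: {c,d}

Compute FOLLOW by fixpoint:
seed FOLLOW(S) with $
[1]
  B→S d: FOLLOW(S) ⊇ FIRST(d) = {d}; new: +{d}
  S→B: FOLLOW(B) ⊇ FOLLOW(S) ⊇ {$,d}; new: +{$,d}
  S→d A: FOLLOW(A) ⊇ FOLLOW(S) ⊇ {$,d}; new: +{$,d}
  FOLLOW(S)={$,d}  FOLLOW(A)={$,d}  FOLLOW(B)={$,d}
[2] (stable)
  FOLLOW(S)={$,d}  FOLLOW(A)={$,d}  FOLLOW(B)={$,d}

FOLLOW(S) = ["$", "d"]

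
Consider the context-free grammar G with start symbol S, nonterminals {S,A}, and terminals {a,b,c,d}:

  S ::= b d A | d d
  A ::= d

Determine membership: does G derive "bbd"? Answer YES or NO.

CNF form of G:
  S -> T0 X2 | T1 T1
  A -> d
  T0 -> b
  T1 -> d
  X2 -> T1 A

CYK table (by increasing span):
  cell(0,0) b: {T0}  orig:{}
  cell(1,1) b: {T0}  orig:{}
  cell(2,2) d: {A,T1}  orig:{A}
  cell(0,1) bb: ∅
  cell(1,2) bd: ∅
  cell(0,2) bbd: ∅

S ∉ T[0,2] ⇒ NO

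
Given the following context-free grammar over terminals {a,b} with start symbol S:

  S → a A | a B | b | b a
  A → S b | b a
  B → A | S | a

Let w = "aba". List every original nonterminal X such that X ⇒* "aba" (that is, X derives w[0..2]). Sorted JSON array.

CNF form of G:
  S -> T0 T1 | T1 A | T1 B | b
  A -> S T0 | T0 T1
  B -> S T0 | T0 T1 | T1 A | T1 B | a | b
  T0 -> b
  T1 -> a

CYK table (by increasing span), restricted to cells inside w[0..2]:
  cell(0,0) a: {B,T1}  orig:{B}
  cell(1,1) b: {B,S,T0}  orig:{B,S}
  cell(2,2) a: {B,T1}  orig:{B}
  cell(0,1) ab: {B,S}
  cell(1,2) ba: {A,B,S}
  cell(0,2) aba: {B,S}

Original NTs in T[0,2] deriving "aba": ["B", "S"]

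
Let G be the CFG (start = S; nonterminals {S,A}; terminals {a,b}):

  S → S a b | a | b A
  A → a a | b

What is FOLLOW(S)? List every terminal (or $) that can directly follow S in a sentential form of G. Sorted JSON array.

FIRST iteration:
round 1:
  A via A→a a: +{a}
  A via A→b: +{b}
  S via S→a: +{a}
  S via S→b A: +{b}
  FIRST(S)={a,b}  FIRST(A)={a,b}
round 2: (stable)
  FIRST(S)={a,b}  FIRST(A)={a,b}

FOLLOW iteration:
FOLLOW(S) := {$}
pass 1:
  S→S a b: FOLLOW(S) ⊇ FIRST(a) = {a}; new: +{a}
  S→b A: FOLLOW(A) ⊇ FOLLOW(S) ⊇ {$,a}; new: +{$,a}
  S: {$,a}  A: {$,a}
pass 2: (stable)
  S: {$,a}  A: {$,a}

FOLLOW(S) = ["$", "a"]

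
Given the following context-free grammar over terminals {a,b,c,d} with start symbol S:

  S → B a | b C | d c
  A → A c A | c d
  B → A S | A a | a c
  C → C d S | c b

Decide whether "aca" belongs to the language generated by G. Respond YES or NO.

Convert to CNF:
  S -> B T2 | T1 T0 | T3 C
  A -> A X4 | T0 T1
  B -> A S | A T2 | T2 T0
  C -> C X5 | T0 T3
  T0 -> c
  T1 -> d
  T2 -> a
  T3 -> b
  X4 -> T0 A
  X5 -> T1 S

CYK table (by increasing span):
  [0..0]={T2}  "a"  orig:{}
  [1..1]={T0}  "c"  orig:{}
  [2..2]={T2}  "a"  orig:{}
  [0..1]={B}  "ac"
  [1..2]=∅  "ca"
  [0..2]={S}  "aca"

S ∈ T[0,2] ⇒ YES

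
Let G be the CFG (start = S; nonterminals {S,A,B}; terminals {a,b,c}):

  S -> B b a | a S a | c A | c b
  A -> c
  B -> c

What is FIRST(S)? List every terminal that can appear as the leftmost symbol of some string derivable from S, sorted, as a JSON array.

Compute FIRST by fixpoint:
iter 1:
  A via A→c: +{c}
  B via B→c: +{c}
  S via S→B b a: +{c}
  S via S→a S a: +{a}
  S: {a,c}  A: {c}  B: {c}
iter 2: done
  S: {a,c}  A: {c}  B: {c}

FIRST(S) = ["a", "c"]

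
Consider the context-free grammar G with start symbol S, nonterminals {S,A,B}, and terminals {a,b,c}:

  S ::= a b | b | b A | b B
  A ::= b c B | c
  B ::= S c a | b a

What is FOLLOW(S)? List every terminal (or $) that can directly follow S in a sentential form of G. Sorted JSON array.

FIRST sets, iterate to fixpoint:
[1]
  A via A→b c B: +{b}
  A via A→c: +{c}
  B via B→b a: +{b}
  S via S→a b: +{a}
  S via S→b: +{b}
  S: {a,b}  A: {b,c}  B: {b}
[2]
  B via B→S c a: +{a}
  S: {a,b}  A: {b,c}  B: {a,b}
[3] — fixpoint
  S: {a,b}  A: {b,c}  B: {a,b}

FOLLOW iteration:
FOLLOW(S) := {$}
[1]
  B→S c a: FOLLOW(S) ⊇ FIRST(c) = {c}; new: +{c}
  S→b A: FOLLOW(A) ⊇ FOLLOW(S) ⊇ {$,c}; new: +{$,c}
  S→b B: FOLLOW(B) ⊇ FOLLOW(S) ⊇ {$,c}; new: +{$,c}
  FOLLOW(S)={$,c}  FOLLOW(A)={$,c}  FOLLOW(B)={$,c}
[2] (stable)
  FOLLOW(S)={$,c}  FOLLOW(A)={$,c}  FOLLOW(B)={$,c}

FOLLOW(S) = ["$", "c"]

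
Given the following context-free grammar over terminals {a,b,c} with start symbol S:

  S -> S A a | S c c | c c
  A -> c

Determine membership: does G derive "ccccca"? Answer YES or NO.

Convert to CNF:
  S -> S X2 | S X3 | T1 T1
  A -> c
  T0 -> a
  T1 -> c
  X2 -> A T0
  X3 -> T1 T1

CYK fill:
  T[0,0] 'c' = {A,T1}  orig:{A}
  T[1,1] 'c' = {A,T1}  orig:{A}
  T[2,2] 'c' = {A,T1}  orig:{A}
  T[3,3] 'c' = {A,T1}  orig:{A}
  T[4,4] 'c' = {A,T1}  orig:{A}
  T[5,5] 'a' = {T0}  orig:{}
  T[0,1] 'cc' = {S,X3}  orig:{S}
  T[1,2] 'cc' = {S,X3}  orig:{S}
  T[2,3] 'cc' = {S,X3}  orig:{S}
  T[3,4] 'cc' = {S,X3}  orig:{S}
  T[4,5] 'ca' = {X2}  orig:{}
  T[0,2] 'ccc' = ∅
  T[1,3] 'ccc' = ∅
  T[2,4] 'ccc' = ∅
  T[3,5] 'cca' = ∅
  T[0,3] 'cccc' = {S}
  T[1,4] 'cccc' = {S}
  T[2,5] 'ccca' = {S}
  T[0,4] 'ccccc' = ∅
  T[1,5] 'cccca' = ∅
  T[0,5] 'ccccca' = {S}

S ∈ T[0,5] ⇒ YES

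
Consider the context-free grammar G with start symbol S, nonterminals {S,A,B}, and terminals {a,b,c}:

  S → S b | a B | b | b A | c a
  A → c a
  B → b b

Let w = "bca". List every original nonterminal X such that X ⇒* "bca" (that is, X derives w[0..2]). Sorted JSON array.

Convert to CNF:
  S -> S T2 | T0 T1 | T1 B | T2 A | b
  A -> T0 T1
  B -> T2 T2
  T0 -> c
  T1 -> a
  T2 -> b

CYK fill, restricted to cells inside w[0..2]:
  cell(0,0) b: {S,T2}  orig:{S}
  cell(1,1) c: {T0}  orig:{}
  cell(2,2) a: {T1}  orig:{}
  cell(0,1) bc: ∅
  cell(1,2) ca: {A,S}
  cell(0,2) bca: {S}

Original NTs in T[0,2] deriving "bca": ["S"]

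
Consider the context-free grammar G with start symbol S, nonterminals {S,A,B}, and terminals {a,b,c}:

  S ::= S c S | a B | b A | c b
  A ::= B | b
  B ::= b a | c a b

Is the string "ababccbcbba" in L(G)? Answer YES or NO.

CNF form of G:
  S -> S X5 | T0 A | T1 B | T2 T0
  A -> T0 T1 | T2 X3 | b
  B -> T0 T1 | T2 X4
  T0 -> b
  T1 -> a
  T2 -> c
  X3 -> T1 T0
  X4 -> T1 T0
  X5 -> T2 S

CYK fill:
  cell(0,0) a: {T1}  orig:{}
  cell(1,1) b: {A,T0}  orig:{A}
  cell(2,2) a: {T1}  orig:{}
  cell(3,3) b: {A,T0}  orig:{A}
  cell(4,4) c: {T2}  orig:{}
  cell(5,5) c: {T2}  orig:{}
  cell(6,6) b: {A,T0}  orig:{A}
  cell(7,7) c: {T2}  orig:{}
  cell(8,8) b: {A,T0}  orig:{A}
  cell(9,9) b: {A,T0}  orig:{A}
  cell(10,10) a: {T1}  orig:{}
  cell(0,1) ab: {X3,X4}  orig:{}
  cell(1,2) ba: {A,B}
  cell(2,3) ab: {X3,X4}  orig:{}
  cell(3,4) bc: ∅
  cell(4,5) cc: ∅
  cell(5,6) cb: {S}
  cell(6,7) bc: ∅
  cell(7,8) cb: {S}
  cell(8,9) bb: {S}
  cell(9,10) ba: {A,B}
  cell(0,2) aba: {S}
  cell(1,3) bab: ∅
  cell(2,4) abc: ∅
  cell(3,5) bcc: ∅
  cell(4,6) ccb: {X5}  orig:{}
  cell(5,7) cbc: ∅
  cell(6,8) bcb: ∅
  cell(7,9) cbb: {X5}  orig:{}
  cell(8,10) bba: {S}
  cell(0,3) abab: ∅
  cell(1,4) babc: ∅
  cell(2,5) abcc: ∅
  cell(3,6) bccb: ∅
  cell(4,7) ccbc: ∅
  cell(5,8) cbcb: ∅
  cell(6,9) bcbb: ∅
  cell(7,10) cbba: {X5}  orig:{}
  cell(0,4) ababc: ∅
  cell(1,5) babcc: ∅
  cell(2,6) abccb: ∅
  cell(3,7) bccbc: ∅
  cell(4,8) ccbcb: ∅
  cell(5,9) cbcbb: {S}
  cell(6,10) bcbba: ∅
  cell(0,5) ababcc: ∅
  cell(1,6) babccb: ∅
  cell(2,7) abccbc: ∅
  cell(3,8) bccbcb: ∅
  cell(4,9) ccbcbb: {X5}  orig:{}
  cell(5,10) cbcbba: {S}
  cell(0,6) ababccb: ∅
  cell(1,7) babccbc: ∅
  cell(2,8) abccbcb: ∅
  cell(3,9) bccbcbb: ∅
  cell(4,10) ccbcbba: {X5}  orig:{}
  cell(0,7) ababccbc: ∅
  cell(1,8) babccbcb: ∅
  cell(2,9) abccbcbb: ∅
  cell(3,10) bccbcbba: ∅
  cell(0,8) ababccbcb: ∅
  cell(1,9) babccbcbb: ∅
  cell(2,10) abccbcbba: ∅
  cell(0,9) ababccbcbb: ∅
  cell(1,10) babccbcbba: ∅
  cell(0,10) ababccbcbba: ∅

S ∉ T[0,10] ⇒ NO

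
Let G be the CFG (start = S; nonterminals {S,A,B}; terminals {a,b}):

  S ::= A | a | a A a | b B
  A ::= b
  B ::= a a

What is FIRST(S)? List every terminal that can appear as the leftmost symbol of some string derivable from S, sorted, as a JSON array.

Compute FIRST by fixpoint:
round 1:
  A via A→b: +{b}
  B via B→a a: +{a}
  S via S→A: +{b}
  S via S→a: +{a}
  S: {a,b}  A: {b}  B: {a}
round 2: — fixpoint
  S: {a,b}  A: {b}  B: {a}

FIRST(S) = ["a", "b"]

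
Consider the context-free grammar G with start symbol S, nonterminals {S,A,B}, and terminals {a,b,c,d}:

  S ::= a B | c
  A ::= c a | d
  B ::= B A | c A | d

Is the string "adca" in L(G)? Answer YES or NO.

CNF form of G:
  S -> T1 B | c
  A -> T0 T1 | d
  B -> B A | T0 A | d
  T0 -> c
  T1 -> a

CYK table (by increasing span):
  cell(0,0) a: {T1}  orig:{}
  cell(1,1) d: {A,B}
  cell(2,2) c: {S,T0}  orig:{S}
  cell(3,3) a: {T1}  orig:{}
  cell(0,1) ad: {S}
  cell(1,2) dc: ∅
  cell(2,3) ca: {A}
  cell(0,2) adc: ∅
  cell(1,3) dca: {B}
  cell(0,3) adca: {S}

S ∈ T[0,3] ⇒ YES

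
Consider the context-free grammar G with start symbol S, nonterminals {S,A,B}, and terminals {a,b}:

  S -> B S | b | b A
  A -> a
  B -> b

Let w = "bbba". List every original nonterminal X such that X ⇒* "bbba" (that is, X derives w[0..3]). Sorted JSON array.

Convert to CNF:
  S -> B S | T0 A | b
  A -> a
  B -> b
  T0 -> b

CYK fill (cells [i..j] with 0 ≤ i ≤ j ≤ 3 only):
  [0..0]={B,S,T0}  "b"  orig:{B,S}
  [1..1]={B,S,T0}  "b"  orig:{B,S}
  [2..2]={B,S,T0}  "b"  orig:{B,S}
  [3..3]={A}  "a"
  [0..1]={S}  "bb"
  [1..2]={S}  "bb"
  [2..3]={S}  "ba"
  [0..2]={S}  "bbb"
  [1..3]={S}  "bba"
  [0..3]={S}  "bbba"

Original NTs in T[0,3] deriving "bbba": ["S"]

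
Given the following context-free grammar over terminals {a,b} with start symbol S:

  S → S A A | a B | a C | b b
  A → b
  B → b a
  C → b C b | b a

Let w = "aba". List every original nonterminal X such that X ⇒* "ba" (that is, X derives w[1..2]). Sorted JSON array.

Convert to CNF:
  S -> S X3 | T0 T0 | T1 B | T1 C
  A -> b
  B -> T0 T1
  C -> T0 T1 | T0 X2
  T0 -> b
  T1 -> a
  X2 -> C T0
  X3 -> A A

CYK table (by increasing span) (cells [i..j] with 1 ≤ i ≤ j ≤ 2 only):
  T[1,1] 'b' = {A,T0}  orig:{A}
  T[2,2] 'a' = {T1}  orig:{}
  T[1,2] 'ba' = {B,C}

Original NTs in T[1,2] deriving "ba": ["B", "C"]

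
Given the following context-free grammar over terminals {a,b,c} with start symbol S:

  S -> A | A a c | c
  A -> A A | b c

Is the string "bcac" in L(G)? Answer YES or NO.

Convert to CNF:
  S -> A A | A X3 | T0 T1 | c
  A -> A A | T0 T1
  T0 -> b
  T1 -> c
  T2 -> a
  X3 -> T2 T1

CYK fill:
  [0..0]={T0}  "b"  orig:{}
  [1..1]={S,T1}  "c"  orig:{S}
  [2..2]={T2}  "a"  orig:{}
  [3..3]={S,T1}  "c"  orig:{S}
  [0..1]={A,S}  "bc"
  [1..2]=∅  "ca"
  [2..3]={X3}  "ac"  orig:{}
  [0..2]=∅  "bca"
  [1..3]=∅  "cac"
  [0..3]={S}  "bcac"

S ∈ T[0,3] ⇒ YES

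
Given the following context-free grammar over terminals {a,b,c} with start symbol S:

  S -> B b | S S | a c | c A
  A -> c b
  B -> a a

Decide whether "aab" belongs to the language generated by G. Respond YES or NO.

CNF form of G:
  S -> B T1 | S S | T0 A | T2 T0
  A -> T0 T1
  B -> T2 T2
  T0 -> c
  T1 -> b
  T2 -> a

CYK fill:
  cell(0,0) a: {T2}  orig:{}
  cell(1,1) a: {T2}  orig:{}
  cell(2,2) b: {T1}  orig:{}
  cell(0,1) aa: {B}
  cell(1,2) ab: ∅
  cell(0,2) aab: {S}

S ∈ T[0,2] ⇒ YES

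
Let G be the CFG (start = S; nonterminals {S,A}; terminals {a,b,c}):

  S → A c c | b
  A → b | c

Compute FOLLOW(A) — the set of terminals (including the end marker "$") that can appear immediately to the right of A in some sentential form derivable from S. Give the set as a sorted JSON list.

FIRST sets, iterate to fixpoint:
pass 1:
  A via A→b: +{b}
  A via A→c: +{c}
  S via S→A c c: +{b,c}
  FIRST[S]={b,c}  FIRST[A]={b,c}
pass 2: — fixpoint
  FIRST[S]={b,c}  FIRST[A]={b,c}

Compute FOLLOW by fixpoint:
FOLLOW(S) := {$}
pass 1:
  S→A c c: FOLLOW(A) ⊇ FIRST(c) = {c}; new: +{c}
  FOLLOW[S]={$}  FOLLOW[A]={c}
pass 2: (no change)
  FOLLOW[S]={$}  FOLLOW[A]={c}

FOLLOW(A) = ["c"]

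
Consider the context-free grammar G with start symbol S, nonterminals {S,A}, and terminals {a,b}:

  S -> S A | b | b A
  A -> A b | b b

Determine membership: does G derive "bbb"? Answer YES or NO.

Convert to CNF:
  S -> S A | T0 A | b
  A -> A T0 | T0 T0
  T0 -> b

CYK table (by increasing span):
  T[0,0] 'b' = {S,T0}  orig:{S}
  T[1,1] 'b' = {S,T0}  orig:{S}
  T[2,2] 'b' = {S,T0}  orig:{S}
  T[0,1] 'bb' = {A}
  T[1,2] 'bb' = {A}
  T[0,2] 'bbb' = {A,S}

S ∈ T[0,2] ⇒ YES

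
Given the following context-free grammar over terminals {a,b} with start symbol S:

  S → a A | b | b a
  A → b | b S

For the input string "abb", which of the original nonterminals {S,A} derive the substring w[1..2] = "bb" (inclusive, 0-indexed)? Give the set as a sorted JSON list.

CNF form of G:
  S -> T0 T1 | T1 A | b
  A -> T0 S | b
  T0 -> b
  T1 -> a

CYK table (by increasing span) (cells [i..j] with 1 ≤ i ≤ j ≤ 2 only):
  T[1,1] 'b' = {A,S,T0}  orig:{A,S}
  T[2,2] 'b' = {A,S,T0}  orig:{A,S}
  T[1,2] 'bb' = {A}

Original NTs in T[1,2] deriving "bb": ["A"]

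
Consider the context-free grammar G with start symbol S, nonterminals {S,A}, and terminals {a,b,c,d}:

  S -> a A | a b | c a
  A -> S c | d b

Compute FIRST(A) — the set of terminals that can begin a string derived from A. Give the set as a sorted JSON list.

Compute FIRST by fixpoint:
iter 1:
  A via A→d b: +{d}
  S via S→a A: +{a}
  S via S→c a: +{c}
  FIRST[S]={a,c}  FIRST[A]={d}
iter 2:
  A via A→S c: +{a,c}
  FIRST[S]={a,c}  FIRST[A]={a,c,d}
iter 3: done
  FIRST[S]={a,c}  FIRST[A]={a,c,d}

FIRST(A) = ["a", "c", "d"]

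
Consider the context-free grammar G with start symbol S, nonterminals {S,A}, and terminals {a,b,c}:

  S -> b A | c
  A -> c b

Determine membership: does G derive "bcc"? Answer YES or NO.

CNF form of G:
  S -> T1 A | c
  A -> T0 T1
  T0 -> c
  T1 -> b

CYK fill:
  cell(0,0) b: {T1}  orig:{}
  cell(1,1) c: {S,T0}  orig:{S}
  cell(2,2) c: {S,T0}  orig:{S}
  cell(0,1) bc: ∅
  cell(1,2) cc: ∅
  cell(0,2) bcc: ∅

S ∉ T[0,2] ⇒ NO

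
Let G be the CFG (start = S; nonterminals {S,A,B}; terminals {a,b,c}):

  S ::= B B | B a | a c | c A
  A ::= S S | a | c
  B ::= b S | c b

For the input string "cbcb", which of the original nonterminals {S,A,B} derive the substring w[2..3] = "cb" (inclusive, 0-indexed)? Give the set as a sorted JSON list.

CNF form of G:
  S -> B B | B T2 | T1 A | T2 T1
  A -> S S | a | c
  B -> T0 S | T1 T0
  T0 -> b
  T1 -> c
  T2 -> a

CYK fill (cells [i..j] with 2 ≤ i ≤ j ≤ 3 only):
  cell(2,2) c: {A,T1}  orig:{A}
  cell(3,3) b: {T0}  orig:{}
  cell(2,3) cb: {B}

Original NTs in T[2,3] deriving "cb": ["B"]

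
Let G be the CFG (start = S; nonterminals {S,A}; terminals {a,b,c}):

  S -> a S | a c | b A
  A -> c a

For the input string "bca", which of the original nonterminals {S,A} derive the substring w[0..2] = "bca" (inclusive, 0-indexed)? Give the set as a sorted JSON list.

Convert to CNF:
  S -> T1 S | T1 T0 | T2 A
  A -> T0 T1
  T0 -> c
  T1 -> a
  T2 -> b

CYK fill, restricted to cells inside w[0..2]:
  T[0,0] 'b' = {T2}  orig:{}
  T[1,1] 'c' = {T0}  orig:{}
  T[2,2] 'a' = {T1}  orig:{}
  T[0,1] 'bc' = ∅
  T[1,2] 'ca' = {A}
  T[0,2] 'bca' = {S}

Original NTs in T[0,2] deriving "bca": ["S"]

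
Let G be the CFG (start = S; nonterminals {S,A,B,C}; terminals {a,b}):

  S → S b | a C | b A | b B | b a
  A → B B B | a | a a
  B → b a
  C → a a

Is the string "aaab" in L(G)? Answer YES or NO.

CNF form of G:
  S -> S T1 | T0 C | T1 A | T1 B | T1 T0
  A -> B X2 | T0 T0 | a
  B -> T1 T0
  C -> T0 T0
  T0 -> a
  T1 -> b
  X2 -> B B

CYK fill:
  T[0,0] 'a' = {A,T0}  orig:{A}
  T[1,1] 'a' = {A,T0}  orig:{A}
  T[2,2] 'a' = {A,T0}  orig:{A}
  T[3,3] 'b' = {T1}  orig:{}
  T[0,1] 'aa' = {A,C}
  T[1,2] 'aa' = {A,C}
  T[2,3] 'ab' = ∅
  T[0,2] 'aaa' = {S}
  T[1,3] 'aab' = ∅
  T[0,3] 'aaab' = {S}

S ∈ T[0,3] ⇒ YES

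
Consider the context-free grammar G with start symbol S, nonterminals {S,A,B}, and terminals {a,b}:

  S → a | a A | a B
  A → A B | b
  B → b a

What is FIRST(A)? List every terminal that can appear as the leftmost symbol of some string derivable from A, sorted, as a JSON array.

Compute FIRST by fixpoint:
pass 1:
  A via A→b: +{b}
  B via B→b a: +{b}
  S via S→a: +{a}
  FIRST(S)={a}  FIRST(A)={b}  FIRST(B)={b}
pass 2: (stable)
  FIRST(S)={a}  FIRST(A)={b}  FIRST(B)={b}

FIRST(A) = ["b"]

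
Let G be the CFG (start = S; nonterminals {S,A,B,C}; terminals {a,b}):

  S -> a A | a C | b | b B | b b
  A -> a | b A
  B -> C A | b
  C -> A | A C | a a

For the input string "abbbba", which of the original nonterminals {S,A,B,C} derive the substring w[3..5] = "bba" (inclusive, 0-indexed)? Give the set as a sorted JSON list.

CNF form of G:
  S -> T0 B | T0 T0 | T1 A | T1 C | b
  A -> T0 A | a
  B -> C A | b
  C -> A C | T0 A | T1 T1 | a
  T0 -> b
  T1 -> a

Fill CYK table bottom-up, restricted to cells inside w[3..5]:
  cell(3,3) b: {B,S,T0}  orig:{B,S}
  cell(4,4) b: {B,S,T0}  orig:{B,S}
  cell(5,5) a: {A,C,T1}  orig:{A,C}
  cell(3,4) bb: {S}
  cell(4,5) ba: {A,C}
  cell(3,5) bba: {A,C}

Original NTs in T[3,5] deriving "bba": ["A", "C"]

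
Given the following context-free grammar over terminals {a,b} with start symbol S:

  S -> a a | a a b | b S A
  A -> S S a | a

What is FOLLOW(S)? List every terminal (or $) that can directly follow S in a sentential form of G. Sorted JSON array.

FIRST sets, iterate to fixpoint:
pass 1:
  A via A→a: +{a}
  S via S→a a: +{a}
  S via S→b S A: +{b}
  S: {a,b}  A: {a}
pass 2:
  A via A→S S a: +{b}
  S: {a,b}  A: {a,b}
pass 3: (stable)
  S: {a,b}  A: {a,b}

Compute FOLLOW by fixpoint:
initialize: $ ∈ FOLLOW(S)
round 1:
  A→S S a: FOLLOW(S) ⊇ FIRST(S) = {a,b}; new: +{a,b}
  S→b S A: FOLLOW(A) ⊇ FOLLOW(S) ⊇ {$,a,b}; new: +{$,a,b}
  FOLLOW[S]={$,a,b}  FOLLOW[A]={$,a,b}
round 2: (stable)
  FOLLOW[S]={$,a,b}  FOLLOW[A]={$,a,b}

FOLLOW(S) = ["$", "a", "b"]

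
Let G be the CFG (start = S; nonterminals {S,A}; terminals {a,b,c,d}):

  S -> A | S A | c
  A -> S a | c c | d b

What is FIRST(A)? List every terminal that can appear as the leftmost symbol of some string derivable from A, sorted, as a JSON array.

FIRST sets, iterate to fixpoint:
pass 1:
  A via A→c c: +{c}
  A via A→d b: +{d}
  S via S→A: +{c,d}
  S: {c,d}  A: {c,d}
pass 2: done
  S: {c,d}  A: {c,d}

FIRST(A) = ["c", "d"]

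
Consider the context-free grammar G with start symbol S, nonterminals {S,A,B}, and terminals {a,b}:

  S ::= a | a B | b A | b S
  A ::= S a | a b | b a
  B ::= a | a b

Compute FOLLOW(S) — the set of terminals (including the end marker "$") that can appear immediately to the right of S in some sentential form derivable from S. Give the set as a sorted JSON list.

FIRST sets, iterate to fixpoint:
iter 1:
  A via A→a b: +{a}
  A via A→b a: +{b}
  B via B→a: +{a}
  S via S→a: +{a}
  S via S→b A: +{b}
  S: {a,b}  A: {a,b}  B: {a}
iter 2: (stable)
  S: {a,b}  A: {a,b}  B: {a}

FOLLOW sets:
seed FOLLOW(S) with $
round 1:
  A→S a: FOLLOW(S) ⊇ FIRST(a) = {a}; new: +{a}
  S→a B: FOLLOW(B) ⊇ FOLLOW(S) ⊇ {$,a}; new: +{$,a}
  S→b A: FOLLOW(A) ⊇ FOLLOW(S) ⊇ {$,a}; new: +{$,a}
  FOLLOW[S]={$,a}  FOLLOW[A]={$,a}  FOLLOW[B]={$,a}
round 2: (no change)
  FOLLOW[S]={$,a}  FOLLOW[A]={$,a}  FOLLOW[B]={$,a}

FOLLOW(S) = ["$", "a"]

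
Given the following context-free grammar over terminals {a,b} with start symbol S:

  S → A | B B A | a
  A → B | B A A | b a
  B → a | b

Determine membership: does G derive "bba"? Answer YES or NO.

CNF form of G:
  S -> B X3 | B X4 | T0 T1 | a | b
  A -> B X2 | T0 T1 | a | b
  B -> a | b
  T0 -> b
  T1 -> a
  X2 -> A A
  X3 -> A A
  X4 -> B A

CYK table (by increasing span):
  [0..0]={A,B,S,T0}  "b"  orig:{A,B,S}
  [1..1]={A,B,S,T0}  "b"  orig:{A,B,S}
  [2..2]={A,B,S,T1}  "a"  orig:{A,B,S}
  [0..1]={X2,X3,X4}  "bb"  orig:{}
  [1..2]={A,S,X2,X3,X4}  "ba"  orig:{A,S}
  [0..2]={A,S,X2,X3,X4}  "bba"  orig:{A,S}

S ∈ T[0,2] ⇒ YES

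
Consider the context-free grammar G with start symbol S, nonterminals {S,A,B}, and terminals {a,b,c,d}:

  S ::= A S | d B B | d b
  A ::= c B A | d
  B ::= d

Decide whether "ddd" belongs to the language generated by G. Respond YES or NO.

Convert to CNF:
  S -> A S | T1 T2 | T1 X4
  A -> T0 X3 | d
  B -> d
  T0 -> c
  T1 -> d
  T2 -> b
  X3 -> B A
  X4 -> B B

Fill CYK table bottom-up:
  cell(0,0) d: {A,B,T1}  orig:{A,B}
  cell(1,1) d: {A,B,T1}  orig:{A,B}
  cell(2,2) d: {A,B,T1}  orig:{A,B}
  cell(0,1) dd: {X3,X4}  orig:{}
  cell(1,2) dd: {X3,X4}  orig:{}
  cell(0,2) ddd: {S}

S ∈ T[0,2] ⇒ YES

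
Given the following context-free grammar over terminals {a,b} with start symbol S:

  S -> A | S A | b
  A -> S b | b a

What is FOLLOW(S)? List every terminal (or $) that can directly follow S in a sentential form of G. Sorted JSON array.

FIRST iteration:
pass 1:
  A via A→b a: +{b}
  S via S→A: +{b}
  FIRST[S]={b}  FIRST[A]={b}
pass 2: — fixpoint
  FIRST[S]={b}  FIRST[A]={b}

Compute FOLLOW by fixpoint:
seed FOLLOW(S) with $
iter 1:
  A→S b: FOLLOW(S) ⊇ FIRST(b) = {b}; new: +{b}
  S→A: FOLLOW(A) ⊇ FOLLOW(S) ⊇ {$,b}; new: +{$,b}
  FOLLOW[S]={$,b}  FOLLOW[A]={$,b}
iter 2: done
  FOLLOW[S]={$,b}  FOLLOW[A]={$,b}

FOLLOW(S) = ["$", "b"]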